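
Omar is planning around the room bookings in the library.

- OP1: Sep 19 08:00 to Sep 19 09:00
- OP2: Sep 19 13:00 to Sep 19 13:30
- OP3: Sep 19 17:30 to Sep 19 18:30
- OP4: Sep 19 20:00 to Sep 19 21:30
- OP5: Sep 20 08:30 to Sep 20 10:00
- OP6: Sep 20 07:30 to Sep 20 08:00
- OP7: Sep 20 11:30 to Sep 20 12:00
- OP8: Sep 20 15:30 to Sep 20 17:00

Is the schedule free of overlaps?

Yes

Sorted by start: OP1, OP2, OP3, OP4, OP6, OP5, OP7, OP8.
OP2 starts after OP1 ends, so OP1 has no further overlaps.
OP3 starts after OP2 ends, so OP2 has no further overlaps.
OP4 starts after OP3 ends, so OP3 has no further overlaps.
OP6 starts after OP4 ends, so OP4 has no further overlaps.
OP5 starts after OP6 ends, so OP6 has no further overlaps.
OP7 starts after OP5 ends, so OP5 has no further overlaps.
OP8 starts after OP7 ends.
Every pair is clear; the schedule has no overlaps.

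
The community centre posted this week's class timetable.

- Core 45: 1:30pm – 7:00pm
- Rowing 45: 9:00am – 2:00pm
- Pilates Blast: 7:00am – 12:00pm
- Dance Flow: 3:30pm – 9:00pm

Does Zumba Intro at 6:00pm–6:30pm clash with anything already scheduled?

Yes — it overlaps Core 45, Dance Flow

Pilates Blast: ends 12:00pm at or before Zumba Intro starts 6:00pm → clear.
Rowing 45: ends 2:00pm at or before Zumba Intro starts 6:00pm → clear.
Core 45: starts 1:30pm before Zumba Intro ends 6:30pm, and ends 7:00pm after Zumba Intro starts 6:00pm → overlap.
Dance Flow: starts 3:30pm before Zumba Intro ends 6:30pm, and ends 9:00pm after Zumba Intro starts 6:00pm → overlap.
Zumba Intro overlaps Core 45, Dance Flow.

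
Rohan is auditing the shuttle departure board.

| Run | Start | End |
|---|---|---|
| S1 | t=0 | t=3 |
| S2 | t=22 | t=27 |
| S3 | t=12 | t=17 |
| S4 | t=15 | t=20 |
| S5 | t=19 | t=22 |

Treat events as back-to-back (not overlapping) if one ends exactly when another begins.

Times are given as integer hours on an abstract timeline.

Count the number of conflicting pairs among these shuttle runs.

2

Check each pair: they overlap iff neither finishes before the other starts.
Sorted by start: S1, S3, S4, S5, S2.
S3 starts after S1 ends, so nothing later overlaps S1 either.
S4 starts before S3 ends → S3 and S4 overlap.
S5 starts after S3 ends, so nothing later overlaps S3 either.
S5 starts before S4 ends → S4 and S5 overlap.
S2 starts after S4 ends.
S2 starts exactly when S5 ends (back-to-back, no overlap).
Overlapping pairs: S3 & S4, S4 & S5 — 2 in total.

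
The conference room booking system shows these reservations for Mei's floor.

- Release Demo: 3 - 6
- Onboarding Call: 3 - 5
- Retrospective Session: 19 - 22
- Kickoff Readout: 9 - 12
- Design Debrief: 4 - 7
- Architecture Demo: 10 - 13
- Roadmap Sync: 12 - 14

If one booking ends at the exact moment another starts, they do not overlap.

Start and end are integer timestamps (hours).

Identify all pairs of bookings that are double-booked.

Sorted by start: Onboarding Call, Release Demo, Design Debrief, Kickoff Readout, Architecture Demo, Roadmap Sync, Retrospective Session.
Release Demo starts before Onboarding Call ends → Onboarding Call and Release Demo overlap.
Design Debrief starts before Onboarding Call ends → Onboarding Call and Design Debrief overlap.
Kickoff Readout starts after Onboarding Call ends, so Onboarding Call has no further overlaps.
Design Debrief starts before Release Demo ends → Release Demo and Design Debrief overlap.
Kickoff Readout starts after Release Demo ends, so Release Demo has no further overlaps.
Kickoff Readout starts after Design Debrief ends, so Design Debrief has no further overlaps.
Architecture Demo starts before Kickoff Readout ends → Kickoff Readout and Architecture Demo overlap.
Roadmap Sync starts exactly when Kickoff Readout ends (back-to-back, no overlap), so Kickoff Readout has no further overlaps.
Roadmap Sync starts before Architecture Demo ends → Architecture Demo and Roadmap Sync overlap.
Retrospective Session starts after Architecture Demo ends.
Retrospective Session starts after Roadmap Sync ends.

Architecture Demo & Kickoff Readout, Architecture Demo & Roadmap Sync, Design Debrief & Onboarding Call, Design Debrief & Release Demo, Onboarding Call & Release Demo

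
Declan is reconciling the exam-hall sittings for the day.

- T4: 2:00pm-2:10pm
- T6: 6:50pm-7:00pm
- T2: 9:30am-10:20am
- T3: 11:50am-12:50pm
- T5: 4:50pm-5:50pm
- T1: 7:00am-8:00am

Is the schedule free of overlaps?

Yes

Sorted by start: T1, T2, T3, T4, T5, T6.
T2 starts after T1 ends, so T1 has no further overlaps.
T3 starts after T2 ends, so T2 has no further overlaps.
T4 starts after T3 ends, so T3 has no further overlaps.
T5 starts after T4 ends, so T4 has no further overlaps.
T6 starts after T5 ends.
Every pair is clear; the schedule has no overlaps.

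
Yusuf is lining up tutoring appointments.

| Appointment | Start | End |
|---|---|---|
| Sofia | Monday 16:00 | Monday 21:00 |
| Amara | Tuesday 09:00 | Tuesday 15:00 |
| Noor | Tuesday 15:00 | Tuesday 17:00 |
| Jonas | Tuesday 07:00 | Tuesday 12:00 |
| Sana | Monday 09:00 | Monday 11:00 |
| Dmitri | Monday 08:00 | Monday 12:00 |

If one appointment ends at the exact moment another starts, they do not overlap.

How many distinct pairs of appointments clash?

2

Sorted by start: Dmitri, Sana, Sofia, Jonas, Amara, Noor.
Sana starts before Dmitri ends → Dmitri and Sana overlap.
Sofia starts after Dmitri ends, so Dmitri has no further overlaps.
Sofia starts after Sana ends, so Sana has no further overlaps.
Jonas starts after Sofia ends, so Sofia has no further overlaps.
Amara starts before Jonas ends → Jonas and Amara overlap.
Noor starts after Jonas ends.
Noor starts exactly when Amara ends (back-to-back, no overlap).
Overlapping pairs: Amara & Jonas, Dmitri & Sana — 2 in total.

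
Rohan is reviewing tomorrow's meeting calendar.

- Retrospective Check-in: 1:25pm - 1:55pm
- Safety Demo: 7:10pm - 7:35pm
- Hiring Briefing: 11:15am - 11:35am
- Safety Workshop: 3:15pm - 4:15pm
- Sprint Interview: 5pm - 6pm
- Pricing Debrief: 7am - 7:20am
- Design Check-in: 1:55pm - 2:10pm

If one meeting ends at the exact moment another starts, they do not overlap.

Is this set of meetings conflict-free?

Sorted by start: Pricing Debrief, Hiring Briefing, Retrospective Check-in, Design Check-in, Safety Workshop, Sprint Interview, Safety Demo.
Hiring Briefing starts after Pricing Debrief ends; Pricing Debrief is clear from here.
Retrospective Check-in starts after Hiring Briefing ends; Hiring Briefing is clear from here.
Design Check-in starts exactly when Retrospective Check-in ends (back-to-back, no overlap); Retrospective Check-in is clear from here.
Safety Workshop starts after Design Check-in ends; Design Check-in is clear from here.
Sprint Interview starts after Safety Workshop ends; Safety Workshop is clear from here.
Safety Demo starts after Sprint Interview ends.
Every pair is clear; the schedule has no overlaps.

Yes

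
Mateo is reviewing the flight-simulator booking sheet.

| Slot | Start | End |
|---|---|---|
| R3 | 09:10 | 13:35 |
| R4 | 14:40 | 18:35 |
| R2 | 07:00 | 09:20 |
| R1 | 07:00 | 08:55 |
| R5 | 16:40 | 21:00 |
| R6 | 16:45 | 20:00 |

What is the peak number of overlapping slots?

Sort all start/end points and keep a running count:
07:00 start R1 → 1
07:00 start R2 → 2
08:55 end R1 → 1
09:10 start R3 → 2
09:20 end R2 → 1
13:35 end R3 → 0
14:40 start R4 → 1
16:40 start R5 → 2
16:45 start R6 → 3
18:35 end R4 → 2
20:00 end R6 → 1
21:00 end R5 → 0
Peak is 3, at 16:45 (R4, R5, R6).

3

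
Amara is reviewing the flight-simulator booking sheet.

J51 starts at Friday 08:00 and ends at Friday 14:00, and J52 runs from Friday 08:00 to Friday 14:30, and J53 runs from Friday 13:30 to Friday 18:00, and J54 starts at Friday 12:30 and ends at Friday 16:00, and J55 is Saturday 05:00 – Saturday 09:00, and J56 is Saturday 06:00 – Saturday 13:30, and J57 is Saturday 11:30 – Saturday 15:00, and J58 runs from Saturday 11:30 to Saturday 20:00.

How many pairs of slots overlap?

10

Check each pair: they overlap iff neither finishes before the other starts.
Sorted by start: J51, J52, J54, J53, J55, J56, J57, J58.
J52 starts before J51 ends → J51 and J52 overlap.
J54 starts before J51 ends → J51 and J54 overlap.
J53 starts before J51 ends → J51 and J53 overlap.
J55 starts after J51 ends; J51 is clear from here.
J54 starts before J52 ends → J52 and J54 overlap.
J53 starts before J52 ends → J52 and J53 overlap.
J55 starts after J52 ends; J52 is clear from here.
J53 starts before J54 ends → J54 and J53 overlap.
J55 starts after J54 ends; J54 is clear from here.
J55 starts after J53 ends; J53 is clear from here.
J56 starts before J55 ends → J55 and J56 overlap.
J57 starts after J55 ends; J55 is clear from here.
J57 starts before J56 ends → J56 and J57 overlap.
J58 starts before J56 ends → J56 and J58 overlap.
J58 starts before J57 ends → J57 and J58 overlap.
Overlapping pairs: J51 & J52, J51 & J53, J51 & J54, J52 & J53, J52 & J54, J53 & J54, J55 & J56, J56 & J57, J56 & J58, J57 & J58 — 10 in total.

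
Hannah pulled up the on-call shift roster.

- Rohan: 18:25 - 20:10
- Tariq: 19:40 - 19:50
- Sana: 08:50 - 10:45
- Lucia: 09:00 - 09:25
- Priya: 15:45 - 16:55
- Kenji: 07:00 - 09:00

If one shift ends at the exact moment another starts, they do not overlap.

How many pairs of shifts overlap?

3

Check each pair: they overlap iff neither finishes before the other starts.
Sorted by start: Kenji, Sana, Lucia, Priya, Rohan, Tariq.
Sana starts before Kenji ends → Kenji and Sana overlap.
Lucia starts exactly when Kenji ends (back-to-back, no overlap), so nothing later overlaps Kenji either.
Lucia starts before Sana ends → Sana and Lucia overlap.
Priya starts after Sana ends, so nothing later overlaps Sana either.
Priya starts after Lucia ends, so nothing later overlaps Lucia either.
Rohan starts after Priya ends, so nothing later overlaps Priya either.
Tariq starts before Rohan ends → Rohan and Tariq overlap.
Overlapping pairs: Kenji & Sana, Lucia & Sana, Rohan & Tariq — 3 in total.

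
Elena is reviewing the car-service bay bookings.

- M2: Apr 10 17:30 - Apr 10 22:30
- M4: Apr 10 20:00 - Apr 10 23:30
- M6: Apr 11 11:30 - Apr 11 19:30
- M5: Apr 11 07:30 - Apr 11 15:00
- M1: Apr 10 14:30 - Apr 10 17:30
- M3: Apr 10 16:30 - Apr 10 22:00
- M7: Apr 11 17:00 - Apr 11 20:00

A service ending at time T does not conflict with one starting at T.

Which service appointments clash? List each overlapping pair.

M1 & M3, M2 & M3, M2 & M4, M3 & M4, M5 & M6, M6 & M7

Sorted by start: M1, M3, M2, M4, M5, M6, M7.
M3 starts before M1 ends → M1 and M3 overlap.
M2 starts exactly when M1 ends (back-to-back, no overlap), so M1 has no further overlaps.
M2 starts before M3 ends → M3 and M2 overlap.
M4 starts before M3 ends → M3 and M4 overlap.
M5 starts after M3 ends, so M3 has no further overlaps.
M4 starts before M2 ends → M2 and M4 overlap.
M5 starts after M2 ends, so M2 has no further overlaps.
M5 starts after M4 ends, so M4 has no further overlaps.
M6 starts before M5 ends → M5 and M6 overlap.
M7 starts after M5 ends.
M7 starts before M6 ends → M6 and M7 overlap.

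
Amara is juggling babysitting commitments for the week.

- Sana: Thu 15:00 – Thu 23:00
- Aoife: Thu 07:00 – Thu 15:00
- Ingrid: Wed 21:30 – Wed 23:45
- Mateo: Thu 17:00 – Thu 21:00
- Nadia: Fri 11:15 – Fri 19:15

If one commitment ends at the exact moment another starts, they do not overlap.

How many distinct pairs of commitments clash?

Two intervals overlap when each starts before the other ends.
Sorted by start: Ingrid, Aoife, Sana, Mateo, Nadia.
Aoife starts after Ingrid ends, so Ingrid has no further overlaps.
Sana starts exactly when Aoife ends (back-to-back, no overlap), so Aoife has no further overlaps.
Mateo starts before Sana ends → Sana and Mateo overlap.
Nadia starts after Sana ends.
Nadia starts after Mateo ends.
Overlapping pairs: Mateo & Sana — 1 in total.

1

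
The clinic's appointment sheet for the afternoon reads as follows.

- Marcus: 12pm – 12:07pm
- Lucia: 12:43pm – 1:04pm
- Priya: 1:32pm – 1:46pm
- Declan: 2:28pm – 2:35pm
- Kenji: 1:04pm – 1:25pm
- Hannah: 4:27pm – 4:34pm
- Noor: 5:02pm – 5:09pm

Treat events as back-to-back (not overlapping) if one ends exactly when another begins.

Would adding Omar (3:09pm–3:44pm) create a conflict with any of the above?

No — it doesn't clash with anything

Marcus: ends 12:07pm at or before Omar starts 3:09pm → clear.
Lucia: ends 1:04pm at or before Omar starts 3:09pm → clear.
Kenji: ends 1:25pm at or before Omar starts 3:09pm → clear.
Priya: ends 1:46pm at or before Omar starts 3:09pm → clear.
Declan: ends 2:35pm at or before Omar starts 3:09pm → clear.
Hannah: starts 4:27pm at or after Omar ends 3:44pm → clear.
Noor: starts 5:02pm at or after Omar ends 3:44pm → clear.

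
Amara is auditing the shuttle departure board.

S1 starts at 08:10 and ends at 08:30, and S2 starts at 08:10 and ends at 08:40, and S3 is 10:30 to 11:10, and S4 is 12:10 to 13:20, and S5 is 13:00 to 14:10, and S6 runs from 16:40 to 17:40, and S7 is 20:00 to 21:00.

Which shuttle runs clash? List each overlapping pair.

Sorted by start: S1, S2, S3, S4, S5, S6, S7.
S2 starts before S1 ends → S1 and S2 overlap.
S3 starts after S1 ends, so S1 has no further overlaps.
S3 starts after S2 ends, so S2 has no further overlaps.
S4 starts after S3 ends, so S3 has no further overlaps.
S5 starts before S4 ends → S4 and S5 overlap.
S6 starts after S4 ends, so S4 has no further overlaps.
S6 starts after S5 ends, so S5 has no further overlaps.
S7 starts after S6 ends.

S1 & S2, S4 & S5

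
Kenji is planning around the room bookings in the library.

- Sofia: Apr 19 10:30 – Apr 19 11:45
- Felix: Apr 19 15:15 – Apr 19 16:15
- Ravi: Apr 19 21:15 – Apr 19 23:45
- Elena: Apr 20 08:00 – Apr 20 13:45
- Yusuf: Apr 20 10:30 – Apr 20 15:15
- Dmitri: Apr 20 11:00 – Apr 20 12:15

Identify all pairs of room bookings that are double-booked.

Dmitri & Elena, Dmitri & Yusuf, Elena & Yusuf

Check each pair: they overlap iff neither finishes before the other starts.
Sorted by start: Sofia, Felix, Ravi, Elena, Yusuf, Dmitri.
Felix starts after Sofia ends — done with Sofia.
Ravi starts after Felix ends — done with Felix.
Elena starts after Ravi ends — done with Ravi.
Yusuf starts before Elena ends → Elena and Yusuf overlap.
Dmitri starts before Elena ends → Elena and Dmitri overlap.
Dmitri starts before Yusuf ends → Yusuf and Dmitri overlap.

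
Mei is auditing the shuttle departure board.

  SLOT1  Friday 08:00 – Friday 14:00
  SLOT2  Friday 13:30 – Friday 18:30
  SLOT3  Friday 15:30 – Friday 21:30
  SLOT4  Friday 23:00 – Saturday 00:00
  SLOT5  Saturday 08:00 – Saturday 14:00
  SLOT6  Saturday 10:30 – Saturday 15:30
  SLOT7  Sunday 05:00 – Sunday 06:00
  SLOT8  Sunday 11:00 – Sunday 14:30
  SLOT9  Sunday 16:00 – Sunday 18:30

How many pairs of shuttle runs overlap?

3

Check each pair: they overlap iff neither finishes before the other starts.
Sorted by start: SLOT1, SLOT2, SLOT3, SLOT4, SLOT5, SLOT6, SLOT7, SLOT8, SLOT9.
SLOT2 starts before SLOT1 ends → SLOT1 and SLOT2 overlap.
SLOT3 starts after SLOT1 ends; SLOT1 is clear from here.
SLOT3 starts before SLOT2 ends → SLOT2 and SLOT3 overlap.
SLOT4 starts after SLOT2 ends; SLOT2 is clear from here.
SLOT4 starts after SLOT3 ends; SLOT3 is clear from here.
SLOT5 starts after SLOT4 ends; SLOT4 is clear from here.
SLOT6 starts before SLOT5 ends → SLOT5 and SLOT6 overlap.
SLOT7 starts after SLOT5 ends; SLOT5 is clear from here.
SLOT7 starts after SLOT6 ends; SLOT6 is clear from here.
SLOT8 starts after SLOT7 ends; SLOT7 is clear from here.
SLOT9 starts after SLOT8 ends.
Overlapping pairs: SLOT1 & SLOT2, SLOT2 & SLOT3, SLOT5 & SLOT6 — 3 in total.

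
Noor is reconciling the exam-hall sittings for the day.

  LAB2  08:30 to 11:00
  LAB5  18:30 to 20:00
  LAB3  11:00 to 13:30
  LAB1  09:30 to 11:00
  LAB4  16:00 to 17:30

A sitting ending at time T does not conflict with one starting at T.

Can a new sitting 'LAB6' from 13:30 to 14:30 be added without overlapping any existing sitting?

LAB2: ends 11:00 at or before LAB6 starts 13:30 → clear.
LAB1: ends 11:00 at or before LAB6 starts 13:30 → clear.
LAB3: ends 13:30 at or before LAB6 starts 13:30 → clear.
LAB4: starts 16:00 at or after LAB6 ends 14:30 → clear.
LAB5: starts 18:30 at or after LAB6 ends 14:30 → clear.

Yes — the slot is free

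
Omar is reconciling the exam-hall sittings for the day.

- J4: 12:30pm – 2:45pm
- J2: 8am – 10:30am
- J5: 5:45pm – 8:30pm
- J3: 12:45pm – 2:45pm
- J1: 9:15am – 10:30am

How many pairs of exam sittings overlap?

Sorted by start: J2, J1, J4, J3, J5.
J1 starts before J2 ends → J2 and J1 overlap.
J4 starts after J2 ends — done with J2.
J4 starts after J1 ends — done with J1.
J3 starts before J4 ends → J4 and J3 overlap.
J5 starts after J4 ends.
J5 starts after J3 ends.
Overlapping pairs: J1 & J2, J3 & J4 — 2 in total.

2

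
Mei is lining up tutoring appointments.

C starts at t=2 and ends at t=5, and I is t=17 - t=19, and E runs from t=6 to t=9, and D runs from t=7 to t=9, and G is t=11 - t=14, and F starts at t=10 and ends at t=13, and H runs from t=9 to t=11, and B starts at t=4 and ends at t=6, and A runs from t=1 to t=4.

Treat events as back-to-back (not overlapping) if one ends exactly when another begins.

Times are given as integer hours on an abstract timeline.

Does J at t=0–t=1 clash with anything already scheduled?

A: starts t=1 at or after J ends t=1 → clear.
C: starts t=2 at or after J ends t=1 → clear.
B: starts t=4 at or after J ends t=1 → clear.
E: starts t=6 at or after J ends t=1 → clear.
D: starts t=7 at or after J ends t=1 → clear.
H: starts t=9 at or after J ends t=1 → clear.
F: starts t=10 at or after J ends t=1 → clear.
G: starts t=11 at or after J ends t=1 → clear.
I: starts t=17 at or after J ends t=1 → clear.

No — it doesn't clash with anything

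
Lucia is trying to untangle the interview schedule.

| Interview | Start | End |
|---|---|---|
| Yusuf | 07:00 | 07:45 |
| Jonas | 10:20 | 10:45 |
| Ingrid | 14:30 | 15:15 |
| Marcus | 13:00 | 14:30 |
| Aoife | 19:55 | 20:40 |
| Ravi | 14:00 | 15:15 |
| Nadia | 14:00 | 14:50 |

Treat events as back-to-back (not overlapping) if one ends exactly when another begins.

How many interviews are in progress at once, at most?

3

Walk through starts and ends in time order (an end at T is processed before a start at T):
07:00 start Yusuf → 1
07:45 end Yusuf → 0
10:20 start Jonas → 1
10:45 end Jonas → 0
13:00 start Marcus → 1
14:00 start Nadia → 2
14:00 start Ravi → 3
14:30 end Marcus → 2
14:30 start Ingrid → 3
14:50 end Nadia → 2
15:15 end Ingrid → 1
15:15 end Ravi → 0
19:55 start Aoife → 1
20:40 end Aoife → 0
Peak is 3, at 14:00 (Marcus, Nadia, Ravi).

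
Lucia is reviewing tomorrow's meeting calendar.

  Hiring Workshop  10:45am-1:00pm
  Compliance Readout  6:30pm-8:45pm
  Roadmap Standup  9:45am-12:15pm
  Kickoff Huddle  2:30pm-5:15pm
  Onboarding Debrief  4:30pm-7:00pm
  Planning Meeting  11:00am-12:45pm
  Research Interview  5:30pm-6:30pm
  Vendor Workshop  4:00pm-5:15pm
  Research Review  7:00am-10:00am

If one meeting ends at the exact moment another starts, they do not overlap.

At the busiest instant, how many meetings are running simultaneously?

3

Sweep the timeline, counting +1 at each start and −1 at each end (ends before starts at a tie):
7:00am start Research Review → 1
9:45am start Roadmap Standup → 2
10:00am end Research Review → 1
10:45am start Hiring Workshop → 2
11:00am start Planning Meeting → 3
12:15pm end Roadmap Standup → 2
12:45pm end Planning Meeting → 1
1:00pm end Hiring Workshop → 0
2:30pm start Kickoff Huddle → 1
4:00pm start Vendor Workshop → 2
4:30pm start Onboarding Debrief → 3
5:15pm end Kickoff Huddle → 2
5:15pm end Vendor Workshop → 1
5:30pm start Research Interview → 2
6:30pm end Research Interview → 1
6:30pm start Compliance Readout → 2
7:00pm end Onboarding Debrief → 1
8:45pm end Compliance Readout → 0
Peak is 3, at 11:00am (Hiring Workshop, Planning Meeting, Roadmap Standup).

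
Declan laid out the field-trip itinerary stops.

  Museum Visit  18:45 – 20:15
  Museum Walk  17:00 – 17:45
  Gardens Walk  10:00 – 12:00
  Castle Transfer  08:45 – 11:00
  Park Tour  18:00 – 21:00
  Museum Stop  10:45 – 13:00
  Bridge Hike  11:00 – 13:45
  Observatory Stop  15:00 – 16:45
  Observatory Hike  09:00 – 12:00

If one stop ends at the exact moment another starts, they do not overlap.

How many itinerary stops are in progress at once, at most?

4

Sort all start/end points and keep a running count:
08:45 start Castle Transfer → 1
09:00 start Observatory Hike → 2
10:00 start Gardens Walk → 3
10:45 start Museum Stop → 4
11:00 end Castle Transfer → 3
11:00 start Bridge Hike → 4
12:00 end Gardens Walk → 3
12:00 end Observatory Hike → 2
13:00 end Museum Stop → 1
13:45 end Bridge Hike → 0
15:00 start Observatory Stop → 1
16:45 end Observatory Stop → 0
17:00 start Museum Walk → 1
17:45 end Museum Walk → 0
18:00 start Park Tour → 1
18:45 start Museum Visit → 2
20:15 end Museum Visit → 1
21:00 end Park Tour → 0
Peak is 4, at 10:45 (Castle Transfer, Gardens Walk, Museum Stop, Observatory Hike).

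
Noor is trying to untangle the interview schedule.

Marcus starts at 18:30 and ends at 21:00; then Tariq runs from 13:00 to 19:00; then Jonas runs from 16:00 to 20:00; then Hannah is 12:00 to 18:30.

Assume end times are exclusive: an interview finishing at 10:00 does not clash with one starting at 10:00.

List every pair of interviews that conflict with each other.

Hannah & Jonas, Hannah & Tariq, Jonas & Marcus, Jonas & Tariq, Marcus & Tariq

Two intervals overlap when each starts before the other ends.
Sorted by start: Hannah, Tariq, Jonas, Marcus.
Tariq starts before Hannah ends → Hannah and Tariq overlap.
Jonas starts before Hannah ends → Hannah and Jonas overlap.
Marcus starts exactly when Hannah ends (back-to-back, no overlap).
Jonas starts before Tariq ends → Tariq and Jonas overlap.
Marcus starts before Tariq ends → Tariq and Marcus overlap.
Marcus starts before Jonas ends → Jonas and Marcus overlap.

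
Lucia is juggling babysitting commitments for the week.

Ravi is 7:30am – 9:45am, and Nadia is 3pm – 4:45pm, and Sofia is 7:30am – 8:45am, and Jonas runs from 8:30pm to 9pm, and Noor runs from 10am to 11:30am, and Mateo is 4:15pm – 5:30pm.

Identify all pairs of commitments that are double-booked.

Sorted by start: Sofia, Ravi, Noor, Nadia, Mateo, Jonas.
Ravi starts before Sofia ends → Sofia and Ravi overlap.
Noor starts after Sofia ends, so nothing later overlaps Sofia either.
Noor starts after Ravi ends, so nothing later overlaps Ravi either.
Nadia starts after Noor ends, so nothing later overlaps Noor either.
Mateo starts before Nadia ends → Nadia and Mateo overlap.
Jonas starts after Nadia ends.
Jonas starts after Mateo ends.

Mateo & Nadia, Ravi & Sofia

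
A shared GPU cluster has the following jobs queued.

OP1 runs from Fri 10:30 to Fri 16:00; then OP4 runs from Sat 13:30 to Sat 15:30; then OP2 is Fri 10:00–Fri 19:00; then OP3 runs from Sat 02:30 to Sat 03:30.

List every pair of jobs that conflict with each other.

Sorted by start: OP2, OP1, OP3, OP4.
OP1 starts before OP2 ends → OP2 and OP1 overlap.
OP3 starts after OP2 ends — done with OP2.
OP3 starts after OP1 ends — done with OP1.
OP4 starts after OP3 ends.

OP1 & OP2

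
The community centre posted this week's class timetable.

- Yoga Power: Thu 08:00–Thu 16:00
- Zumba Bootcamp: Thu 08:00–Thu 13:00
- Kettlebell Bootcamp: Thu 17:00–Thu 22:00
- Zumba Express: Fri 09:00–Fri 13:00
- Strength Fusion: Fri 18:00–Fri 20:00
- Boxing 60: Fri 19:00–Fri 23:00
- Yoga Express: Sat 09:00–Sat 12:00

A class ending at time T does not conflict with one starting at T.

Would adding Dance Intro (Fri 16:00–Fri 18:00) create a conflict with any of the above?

No — it doesn't clash with anything

Yoga Power: ends Thu 16:00 at or before Dance Intro starts Fri 16:00 → clear.
Zumba Bootcamp: ends Thu 13:00 at or before Dance Intro starts Fri 16:00 → clear.
Kettlebell Bootcamp: ends Thu 22:00 at or before Dance Intro starts Fri 16:00 → clear.
Zumba Express: ends Fri 13:00 at or before Dance Intro starts Fri 16:00 → clear.
Strength Fusion: starts Fri 18:00 at or after Dance Intro ends Fri 18:00 → clear.
Boxing 60: starts Fri 19:00 at or after Dance Intro ends Fri 18:00 → clear.
Yoga Express: starts Sat 09:00 at or after Dance Intro ends Fri 18:00 → clear.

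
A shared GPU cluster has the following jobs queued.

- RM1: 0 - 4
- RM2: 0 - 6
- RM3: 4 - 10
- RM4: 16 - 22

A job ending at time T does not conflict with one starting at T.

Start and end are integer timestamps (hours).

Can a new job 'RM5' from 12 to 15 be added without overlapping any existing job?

RM1: ends 4 at or before RM5 starts 12 → clear.
RM2: ends 6 at or before RM5 starts 12 → clear.
RM3: ends 10 at or before RM5 starts 12 → clear.
RM4: starts 16 at or after RM5 ends 15 → clear.

Yes — the slot is free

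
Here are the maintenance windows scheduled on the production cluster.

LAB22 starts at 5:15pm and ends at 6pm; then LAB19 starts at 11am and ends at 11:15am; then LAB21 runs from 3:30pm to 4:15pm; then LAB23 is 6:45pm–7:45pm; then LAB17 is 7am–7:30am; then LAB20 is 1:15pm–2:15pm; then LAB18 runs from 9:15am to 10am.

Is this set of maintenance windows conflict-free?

Sorted by start: LAB17, LAB18, LAB19, LAB20, LAB21, LAB22, LAB23.
LAB18 starts after LAB17 ends, so nothing later overlaps LAB17 either.
LAB19 starts after LAB18 ends, so nothing later overlaps LAB18 either.
LAB20 starts after LAB19 ends, so nothing later overlaps LAB19 either.
LAB21 starts after LAB20 ends, so nothing later overlaps LAB20 either.
LAB22 starts after LAB21 ends, so nothing later overlaps LAB21 either.
LAB23 starts after LAB22 ends.
Every pair is clear; the schedule has no overlaps.

Yes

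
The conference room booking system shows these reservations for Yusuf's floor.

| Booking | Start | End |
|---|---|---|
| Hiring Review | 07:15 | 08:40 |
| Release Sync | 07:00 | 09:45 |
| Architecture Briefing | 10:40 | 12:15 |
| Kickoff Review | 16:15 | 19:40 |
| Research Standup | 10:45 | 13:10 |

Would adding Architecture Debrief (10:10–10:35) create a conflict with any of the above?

No — it doesn't clash with anything

Release Sync: ends 09:45 at or before Architecture Debrief starts 10:10 → clear.
Hiring Review: ends 08:40 at or before Architecture Debrief starts 10:10 → clear.
Architecture Briefing: starts 10:40 at or after Architecture Debrief ends 10:35 → clear.
Research Standup: starts 10:45 at or after Architecture Debrief ends 10:35 → clear.
Kickoff Review: starts 16:15 at or after Architecture Debrief ends 10:35 → clear.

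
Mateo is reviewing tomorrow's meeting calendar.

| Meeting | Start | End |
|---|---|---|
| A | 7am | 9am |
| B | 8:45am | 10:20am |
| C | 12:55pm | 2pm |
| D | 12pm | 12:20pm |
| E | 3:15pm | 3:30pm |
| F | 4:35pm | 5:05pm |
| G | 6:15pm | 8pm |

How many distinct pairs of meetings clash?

Sorted by start: A, B, D, C, E, F, G.
B starts before A ends → A and B overlap.
D starts after A ends, so A has no further overlaps.
D starts after B ends, so B has no further overlaps.
C starts after D ends, so D has no further overlaps.
E starts after C ends, so C has no further overlaps.
F starts after E ends, so E has no further overlaps.
G starts after F ends.
Overlapping pairs: A & B — 1 in total.

1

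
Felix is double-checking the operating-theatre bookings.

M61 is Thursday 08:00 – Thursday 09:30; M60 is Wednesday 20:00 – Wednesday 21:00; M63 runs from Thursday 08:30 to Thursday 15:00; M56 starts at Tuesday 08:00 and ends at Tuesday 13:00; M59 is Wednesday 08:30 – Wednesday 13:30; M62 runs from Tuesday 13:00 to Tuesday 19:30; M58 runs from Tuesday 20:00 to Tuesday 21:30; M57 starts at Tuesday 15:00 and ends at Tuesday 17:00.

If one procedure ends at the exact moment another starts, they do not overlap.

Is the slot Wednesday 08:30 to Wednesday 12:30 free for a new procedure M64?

M56: ends Tuesday 13:00 at or before M64 starts Wednesday 08:30 → clear.
M62: ends Tuesday 19:30 at or before M64 starts Wednesday 08:30 → clear.
M57: ends Tuesday 17:00 at or before M64 starts Wednesday 08:30 → clear.
M58: ends Tuesday 21:30 at or before M64 starts Wednesday 08:30 → clear.
M59: starts Wednesday 08:30 before M64 ends Wednesday 12:30, and ends Wednesday 13:30 after M64 starts Wednesday 08:30 → overlap.
M60: starts Wednesday 20:00 at or after M64 ends Wednesday 12:30 → clear.
M61: starts Thursday 08:00 at or after M64 ends Wednesday 12:30 → clear.
M63: starts Thursday 08:30 at or after M64 ends Wednesday 12:30 → clear.
M64 overlaps M59.

No — it overlaps M59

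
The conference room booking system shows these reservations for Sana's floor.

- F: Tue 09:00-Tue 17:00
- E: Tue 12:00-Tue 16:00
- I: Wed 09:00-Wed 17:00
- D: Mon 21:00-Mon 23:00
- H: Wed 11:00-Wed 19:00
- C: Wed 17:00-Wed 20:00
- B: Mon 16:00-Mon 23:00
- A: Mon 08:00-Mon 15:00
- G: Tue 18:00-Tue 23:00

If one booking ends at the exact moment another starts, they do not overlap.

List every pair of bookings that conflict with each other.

Check each pair: they overlap iff neither finishes before the other starts.
Sorted by start: A, B, D, F, E, G, I, H, C.
B starts after A ends, so nothing later overlaps A either.
D starts before B ends → B and D overlap.
F starts after B ends, so nothing later overlaps B either.
F starts after D ends, so nothing later overlaps D either.
E starts before F ends → F and E overlap.
G starts after F ends, so nothing later overlaps F either.
G starts after E ends, so nothing later overlaps E either.
I starts after G ends, so nothing later overlaps G either.
H starts before I ends → I and H overlap.
C starts exactly when I ends (back-to-back, no overlap).
C starts before H ends → H and C overlap.

B & D, C & H, E & F, H & I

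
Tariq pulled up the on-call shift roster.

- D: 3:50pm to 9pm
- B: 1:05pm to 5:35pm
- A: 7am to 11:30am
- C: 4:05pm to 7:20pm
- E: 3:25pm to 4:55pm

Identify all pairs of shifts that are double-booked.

Sorted by start: A, B, E, D, C.
B starts after A ends; A is clear from here.
E starts before B ends → B and E overlap.
D starts before B ends → B and D overlap.
C starts before B ends → B and C overlap.
D starts before E ends → E and D overlap.
C starts before E ends → E and C overlap.
C starts before D ends → D and C overlap.

B & C, B & D, B & E, C & D, C & E, D & E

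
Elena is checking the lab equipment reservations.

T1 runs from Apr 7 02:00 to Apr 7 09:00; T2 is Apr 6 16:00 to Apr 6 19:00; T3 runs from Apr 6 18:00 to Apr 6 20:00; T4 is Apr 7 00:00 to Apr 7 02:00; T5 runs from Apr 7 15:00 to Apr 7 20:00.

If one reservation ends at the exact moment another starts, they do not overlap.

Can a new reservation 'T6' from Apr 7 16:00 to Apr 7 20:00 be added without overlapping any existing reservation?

T2: ends Apr 6 19:00 at or before T6 starts Apr 7 16:00 → clear.
T3: ends Apr 6 20:00 at or before T6 starts Apr 7 16:00 → clear.
T4: ends Apr 7 02:00 at or before T6 starts Apr 7 16:00 → clear.
T1: ends Apr 7 09:00 at or before T6 starts Apr 7 16:00 → clear.
T5: starts Apr 7 15:00 before T6 ends Apr 7 20:00, and ends Apr 7 20:00 after T6 starts Apr 7 16:00 → overlap.
T6 overlaps T5.

No — it overlaps T5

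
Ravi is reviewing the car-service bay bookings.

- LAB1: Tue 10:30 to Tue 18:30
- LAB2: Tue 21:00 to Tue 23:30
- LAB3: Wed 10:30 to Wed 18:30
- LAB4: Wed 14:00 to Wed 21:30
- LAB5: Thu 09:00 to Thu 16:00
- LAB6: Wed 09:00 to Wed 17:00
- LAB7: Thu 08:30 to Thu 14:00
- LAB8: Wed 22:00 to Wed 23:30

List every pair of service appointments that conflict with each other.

LAB3 & LAB4, LAB3 & LAB6, LAB4 & LAB6, LAB5 & LAB7

Sorted by start: LAB1, LAB2, LAB6, LAB3, LAB4, LAB8, LAB7, LAB5.
LAB2 starts after LAB1 ends, so LAB1 has no further overlaps.
LAB6 starts after LAB2 ends, so LAB2 has no further overlaps.
LAB3 starts before LAB6 ends → LAB6 and LAB3 overlap.
LAB4 starts before LAB6 ends → LAB6 and LAB4 overlap.
LAB8 starts after LAB6 ends, so LAB6 has no further overlaps.
LAB4 starts before LAB3 ends → LAB3 and LAB4 overlap.
LAB8 starts after LAB3 ends, so LAB3 has no further overlaps.
LAB8 starts after LAB4 ends, so LAB4 has no further overlaps.
LAB7 starts after LAB8 ends, so LAB8 has no further overlaps.
LAB5 starts before LAB7 ends → LAB7 and LAB5 overlap.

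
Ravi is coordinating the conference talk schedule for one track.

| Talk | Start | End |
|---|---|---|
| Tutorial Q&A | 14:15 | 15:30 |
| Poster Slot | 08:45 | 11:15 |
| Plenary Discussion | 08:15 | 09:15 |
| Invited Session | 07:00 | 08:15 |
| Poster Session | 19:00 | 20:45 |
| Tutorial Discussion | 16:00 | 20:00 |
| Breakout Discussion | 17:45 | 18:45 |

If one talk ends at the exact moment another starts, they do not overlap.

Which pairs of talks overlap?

Sorted by start: Invited Session, Plenary Discussion, Poster Slot, Tutorial Q&A, Tutorial Discussion, Breakout Discussion, Poster Session.
Plenary Discussion starts exactly when Invited Session ends (back-to-back, no overlap); Invited Session is clear from here.
Poster Slot starts before Plenary Discussion ends → Plenary Discussion and Poster Slot overlap.
Tutorial Q&A starts after Plenary Discussion ends; Plenary Discussion is clear from here.
Tutorial Q&A starts after Poster Slot ends; Poster Slot is clear from here.
Tutorial Discussion starts after Tutorial Q&A ends; Tutorial Q&A is clear from here.
Breakout Discussion starts before Tutorial Discussion ends → Tutorial Discussion and Breakout Discussion overlap.
Poster Session starts before Tutorial Discussion ends → Tutorial Discussion and Poster Session overlap.
Poster Session starts after Breakout Discussion ends.

Breakout Discussion & Tutorial Discussion, Plenary Discussion & Poster Slot, Poster Session & Tutorial Discussion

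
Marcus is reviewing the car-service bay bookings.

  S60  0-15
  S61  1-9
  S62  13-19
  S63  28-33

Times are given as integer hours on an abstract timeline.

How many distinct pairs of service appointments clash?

Sorted by start: S60, S61, S62, S63.
S61 starts before S60 ends → S60 and S61 overlap.
S62 starts before S60 ends → S60 and S62 overlap.
S63 starts after S60 ends.
S62 starts after S61 ends, so nothing later overlaps S61 either.
S63 starts after S62 ends.
Overlapping pairs: S60 & S61, S60 & S62 — 2 in total.

2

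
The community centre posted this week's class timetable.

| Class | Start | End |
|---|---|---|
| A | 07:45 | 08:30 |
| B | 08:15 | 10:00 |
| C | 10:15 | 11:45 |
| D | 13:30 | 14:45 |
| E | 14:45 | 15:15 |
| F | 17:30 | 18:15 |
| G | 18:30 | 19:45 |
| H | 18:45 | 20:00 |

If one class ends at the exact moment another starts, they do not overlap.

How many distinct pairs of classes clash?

Two intervals overlap when each starts before the other ends.
Sorted by start: A, B, C, D, E, F, G, H.
B starts before A ends → A and B overlap.
C starts after A ends; A is clear from here.
C starts after B ends; B is clear from here.
D starts after C ends; C is clear from here.
E starts exactly when D ends (back-to-back, no overlap); D is clear from here.
F starts after E ends; E is clear from here.
G starts after F ends; F is clear from here.
H starts before G ends → G and H overlap.
Overlapping pairs: A & B, G & H — 2 in total.

2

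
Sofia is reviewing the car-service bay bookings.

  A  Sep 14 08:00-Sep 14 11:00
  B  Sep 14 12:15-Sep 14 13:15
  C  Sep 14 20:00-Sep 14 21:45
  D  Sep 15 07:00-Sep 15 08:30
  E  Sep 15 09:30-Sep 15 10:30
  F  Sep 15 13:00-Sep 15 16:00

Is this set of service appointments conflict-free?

Yes

Sorted by start: A, B, C, D, E, F.
B starts after A ends, so nothing later overlaps A either.
C starts after B ends, so nothing later overlaps B either.
D starts after C ends, so nothing later overlaps C either.
E starts after D ends, so nothing later overlaps D either.
F starts after E ends.
Every pair is clear; the schedule has no overlaps.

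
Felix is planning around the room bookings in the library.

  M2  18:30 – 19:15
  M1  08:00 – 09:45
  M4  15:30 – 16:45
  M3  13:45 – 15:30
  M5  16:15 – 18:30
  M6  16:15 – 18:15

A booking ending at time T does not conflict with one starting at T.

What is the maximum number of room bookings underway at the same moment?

Sweep the timeline, counting +1 at each start and −1 at each end (ends before starts at a tie):
08:00 start M1 → 1
09:45 end M1 → 0
13:45 start M3 → 1
15:30 end M3 → 0
15:30 start M4 → 1
16:15 start M5 → 2
16:15 start M6 → 3
16:45 end M4 → 2
18:15 end M6 → 1
18:30 end M5 → 0
18:30 start M2 → 1
19:15 end M2 → 0
Peak is 3, at 16:15 (M4, M5, M6).

3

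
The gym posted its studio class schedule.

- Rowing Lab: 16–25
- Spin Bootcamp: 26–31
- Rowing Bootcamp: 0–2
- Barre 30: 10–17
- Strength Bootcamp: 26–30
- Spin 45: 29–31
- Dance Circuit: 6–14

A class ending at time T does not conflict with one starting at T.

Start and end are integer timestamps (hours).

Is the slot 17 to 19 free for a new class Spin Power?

Rowing Bootcamp: ends 2 at or before Spin Power starts 17 → clear.
Dance Circuit: ends 14 at or before Spin Power starts 17 → clear.
Barre 30: ends 17 at or before Spin Power starts 17 → clear.
Rowing Lab: starts 16 before Spin Power ends 19, and ends 25 after Spin Power starts 17 → overlap.
Spin Bootcamp: starts 26 at or after Spin Power ends 19 → clear.
Strength Bootcamp: starts 26 at or after Spin Power ends 19 → clear.
Spin 45: starts 29 at or after Spin Power ends 19 → clear.
Spin Power overlaps Rowing Lab.

No — it overlaps Rowing Lab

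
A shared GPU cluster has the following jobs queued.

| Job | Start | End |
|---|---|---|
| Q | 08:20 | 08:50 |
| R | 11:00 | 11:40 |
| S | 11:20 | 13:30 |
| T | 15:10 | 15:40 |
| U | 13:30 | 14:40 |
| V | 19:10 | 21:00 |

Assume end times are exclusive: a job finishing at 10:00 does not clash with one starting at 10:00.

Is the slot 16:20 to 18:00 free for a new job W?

Yes — the slot is free

Q: ends 08:50 at or before W starts 16:20 → clear.
R: ends 11:40 at or before W starts 16:20 → clear.
S: ends 13:30 at or before W starts 16:20 → clear.
U: ends 14:40 at or before W starts 16:20 → clear.
T: ends 15:40 at or before W starts 16:20 → clear.
V: starts 19:10 at or after W ends 18:00 → clear.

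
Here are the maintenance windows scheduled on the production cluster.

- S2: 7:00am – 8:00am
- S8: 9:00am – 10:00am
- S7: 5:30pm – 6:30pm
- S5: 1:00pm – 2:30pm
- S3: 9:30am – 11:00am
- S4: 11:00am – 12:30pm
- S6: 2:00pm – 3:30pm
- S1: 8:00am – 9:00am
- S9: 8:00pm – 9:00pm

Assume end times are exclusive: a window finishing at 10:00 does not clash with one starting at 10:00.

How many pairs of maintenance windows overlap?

Sorted by start: S2, S1, S8, S3, S4, S5, S6, S7, S9.
S1 starts exactly when S2 ends (back-to-back, no overlap); S2 is clear from here.
S8 starts exactly when S1 ends (back-to-back, no overlap); S1 is clear from here.
S3 starts before S8 ends → S8 and S3 overlap.
S4 starts after S8 ends; S8 is clear from here.
S4 starts exactly when S3 ends (back-to-back, no overlap); S3 is clear from here.
S5 starts after S4 ends; S4 is clear from here.
S6 starts before S5 ends → S5 and S6 overlap.
S7 starts after S5 ends; S5 is clear from here.
S7 starts after S6 ends; S6 is clear from here.
S9 starts after S7 ends.
Overlapping pairs: S3 & S8, S5 & S6 — 2 in total.

2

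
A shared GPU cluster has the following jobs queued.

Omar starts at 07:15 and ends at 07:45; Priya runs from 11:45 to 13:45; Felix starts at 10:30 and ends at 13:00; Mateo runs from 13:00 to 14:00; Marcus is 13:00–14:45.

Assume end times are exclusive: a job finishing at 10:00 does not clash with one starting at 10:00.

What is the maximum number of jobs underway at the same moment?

Sweep the timeline, counting +1 at each start and −1 at each end (ends before starts at a tie):
07:15 start Omar → 1
07:45 end Omar → 0
10:30 start Felix → 1
11:45 start Priya → 2
13:00 end Felix → 1
13:00 start Marcus → 2
13:00 start Mateo → 3
13:45 end Priya → 2
14:00 end Mateo → 1
14:45 end Marcus → 0
Peak is 3, at 13:00 (Marcus, Mateo, Priya).

3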